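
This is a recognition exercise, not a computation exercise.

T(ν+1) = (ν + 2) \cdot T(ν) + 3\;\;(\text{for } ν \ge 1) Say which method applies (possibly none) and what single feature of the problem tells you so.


Method: a summation factor — first-order linear but the coefficient ν + 2 moves with the index — divide by the cumulative product and telescope.


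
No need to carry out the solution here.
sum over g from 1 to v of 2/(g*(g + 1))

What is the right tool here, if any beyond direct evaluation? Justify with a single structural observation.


Method: telescoping — 2/(g*(g + 1)) hides a difference of shifted reciprocals — decompose it and the middle of the sum vanishes.


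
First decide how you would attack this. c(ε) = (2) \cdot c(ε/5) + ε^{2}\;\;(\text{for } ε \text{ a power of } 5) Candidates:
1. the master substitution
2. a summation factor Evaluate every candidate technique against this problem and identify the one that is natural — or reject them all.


Diagnosis: the master substitution — treat m = log base 5 of ε as the new clock: one recursion step advances m by one while ε scales by 5.
- the master substitution: yes — fits the structure here.
- a summation factor — the recursion divides its index rather than shifting it — there is no previous-term chain for a summation factor to telescope.


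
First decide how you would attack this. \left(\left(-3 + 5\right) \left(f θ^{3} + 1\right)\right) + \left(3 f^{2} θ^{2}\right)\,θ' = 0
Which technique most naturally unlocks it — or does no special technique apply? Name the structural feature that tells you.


Technique: the exact-equation method — because the two cross partials coincide, the form is conservative as written — recover its potential in (f, θ).


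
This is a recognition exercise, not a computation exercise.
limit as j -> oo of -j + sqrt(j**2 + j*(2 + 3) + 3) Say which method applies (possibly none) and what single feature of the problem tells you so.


Verdict: conjugate multiplication — the ∞ − ∞ radical form is the exact trigger for the conjugate maneuver.


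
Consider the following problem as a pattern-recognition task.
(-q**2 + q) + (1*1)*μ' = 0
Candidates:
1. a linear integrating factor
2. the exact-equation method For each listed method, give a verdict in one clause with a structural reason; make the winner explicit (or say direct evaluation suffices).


Verdict: no special technique — solved for the derivative, no μ appears — this is antidifferentiation in q wearing ODE clothing.
- a linear integrating factor — with the unknown absent the integrating factor is a formality; direct integration is the working structure.
- the exact-equation method: no dependence on the unknown anywhere: exactness is a label without content here.


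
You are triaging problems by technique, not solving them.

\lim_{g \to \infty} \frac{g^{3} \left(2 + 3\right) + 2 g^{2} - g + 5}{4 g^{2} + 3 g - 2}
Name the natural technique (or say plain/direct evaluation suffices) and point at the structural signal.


Verdict: dominant-term comparison — growth-rate triage: the leading powers of g decide the limit, everything else is noise. l'Hôpital's at-infinity variant applies to the expression viewed as a single quotient; the leading-term comparison is the direct route.


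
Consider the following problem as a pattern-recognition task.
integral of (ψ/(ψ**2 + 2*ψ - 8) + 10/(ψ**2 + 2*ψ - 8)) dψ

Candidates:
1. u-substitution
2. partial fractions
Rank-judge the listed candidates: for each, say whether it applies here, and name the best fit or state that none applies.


Method: partial fractions — with ψ**2 + 2*ψ - 8 factorable and the degree on top strictly smaller, simple-fraction decomposition is immediate.
- u-substitution — no subexpression of the integrand serves as a whole-integral substitution inner — individual terms may offer their own, but none carries its derivative as a factor of the full integrand; a working change of variable would have to be constructed from outside the expression.
- partial fractions — a fit — the right tool for this form.


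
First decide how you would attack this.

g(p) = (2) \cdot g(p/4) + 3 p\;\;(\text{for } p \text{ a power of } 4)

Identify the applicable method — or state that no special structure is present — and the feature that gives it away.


Technique: the master substitution — the argument contracts 4-fold per step: reindex p exponentially and solve the linear recurrence in the new index.


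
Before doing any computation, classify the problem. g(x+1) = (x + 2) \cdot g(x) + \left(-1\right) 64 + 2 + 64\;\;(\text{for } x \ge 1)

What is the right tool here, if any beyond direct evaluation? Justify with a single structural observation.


Diagnosis: a summation factor — an index-dependent multiplier x + 2 rules out characteristic roots; a summation factor converts it to a pure difference.


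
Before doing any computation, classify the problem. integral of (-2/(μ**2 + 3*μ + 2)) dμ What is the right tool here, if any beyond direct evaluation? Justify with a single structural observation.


Diagnosis: partial fractions — the bottom, μ**2 + 3*μ + 2, comes apart into simple factors, and a proper rational function over split factors decomposes.


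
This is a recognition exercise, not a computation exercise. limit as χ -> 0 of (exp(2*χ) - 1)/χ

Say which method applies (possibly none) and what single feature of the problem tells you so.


Method: l'Hôpital's rule (0/0) — substituting 0 gives 0 over 0; differentiate top and bottom once and re-evaluate. A first-order expansion at the point is an equally standard path; the rule packages it.


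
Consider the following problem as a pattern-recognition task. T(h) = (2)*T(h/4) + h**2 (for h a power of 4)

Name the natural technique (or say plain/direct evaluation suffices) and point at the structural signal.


Technique: the master substitution — a divide-and-conquer shape: argument h/4, so change variables with h = 4^m and solve the linear version.


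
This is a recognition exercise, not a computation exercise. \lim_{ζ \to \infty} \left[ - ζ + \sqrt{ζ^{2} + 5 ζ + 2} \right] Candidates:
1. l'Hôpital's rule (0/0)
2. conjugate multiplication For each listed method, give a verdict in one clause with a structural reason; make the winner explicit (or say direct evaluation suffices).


Technique: conjugate multiplication — turning the difference into a conjugate-rationalized ratio makes the limit readable.
- l'Hôpital's rule (0/0) — the expression is a difference driving to ∞ − ∞, not a 0/0 quotient — there is no ratio for the rule to differentiate.
- conjugate multiplication — applicable, and directly so.


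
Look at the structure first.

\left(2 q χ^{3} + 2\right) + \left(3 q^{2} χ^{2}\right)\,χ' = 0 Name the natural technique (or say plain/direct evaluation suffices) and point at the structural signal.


Verdict: the exact-equation method — take the mixed partials of 2 q χ^{3} + 2 and 3 q^{2} χ^{2}: they are equal, which certifies an exact differential.


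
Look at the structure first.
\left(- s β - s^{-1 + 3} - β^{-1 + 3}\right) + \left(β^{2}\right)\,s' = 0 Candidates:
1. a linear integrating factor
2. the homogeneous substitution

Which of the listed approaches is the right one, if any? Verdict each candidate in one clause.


Best approach: the homogeneous substitution — the slope's numerator and denominator have matching total degree, so it depends only on s/β and the ratio substitution collapses it.
- a linear integrating factor: a nonlinear term in the unknown puts this outside the integrating-factor template.
- the homogeneous substitution: yes, a natural case for it.


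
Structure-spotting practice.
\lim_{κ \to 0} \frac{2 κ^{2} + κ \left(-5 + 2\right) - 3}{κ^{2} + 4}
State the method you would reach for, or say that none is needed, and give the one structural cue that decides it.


Verdict: no special technique — the expression is continuous at the evaluation point — substitute directly; no indeterminate form appears.


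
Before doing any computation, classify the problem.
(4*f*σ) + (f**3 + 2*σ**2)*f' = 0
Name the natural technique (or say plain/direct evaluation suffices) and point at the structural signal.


Technique: the exact-equation method — 4*f*σ and f**3 + 2*σ**2 pass the exactness check on the nose, so no integrating factor in σ or f is needed at all.


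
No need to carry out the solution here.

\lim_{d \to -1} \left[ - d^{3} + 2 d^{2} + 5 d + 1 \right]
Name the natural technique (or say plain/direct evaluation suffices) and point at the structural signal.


Technique: no special technique — the expression is continuous at -1 — substitute and evaluate; no indeterminate form appears.


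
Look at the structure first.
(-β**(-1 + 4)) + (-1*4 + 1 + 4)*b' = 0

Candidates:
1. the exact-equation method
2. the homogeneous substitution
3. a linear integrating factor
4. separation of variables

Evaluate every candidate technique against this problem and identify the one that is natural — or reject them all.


Best approach: no special technique — the slope is a pure function of β; integrate both sides and be done.
- the exact-equation method: no dependence on the unknown anywhere: exactness is a label without content here.
- the homogeneous substitution: the ratio substitution does not collapse this equation.
- a linear integrating factor — with the unknown absent the integrating factor is a formality; direct integration is the working structure.
- separation of variables: separation is only trivially available — with the unknown absent from the slope this is a direct integration, not a separation problem.


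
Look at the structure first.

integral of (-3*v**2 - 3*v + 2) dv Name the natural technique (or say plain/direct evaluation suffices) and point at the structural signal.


Best approach: no special technique — scan for structure and find none: constant multiples of powers of v, integrate directly.


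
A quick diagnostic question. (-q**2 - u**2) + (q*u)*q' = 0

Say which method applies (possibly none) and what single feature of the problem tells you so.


Technique: the homogeneous substitution — the slope's numerator and denominator have matching total degree, so it depends only on q/u and the ratio substitution collapses it. A Bernoulli rewrite works here as the equation stands — the homogeneous substitution is the more immediate reading.


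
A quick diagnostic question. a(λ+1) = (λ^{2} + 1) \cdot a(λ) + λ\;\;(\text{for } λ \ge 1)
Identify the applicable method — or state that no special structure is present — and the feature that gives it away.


Method: a summation factor — one-term recursion with variable weight λ^{2} + 1 is solved by product normalization, not by root-finding.


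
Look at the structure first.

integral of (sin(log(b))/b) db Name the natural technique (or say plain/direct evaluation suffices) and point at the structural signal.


Best approach: u-substitution — collected, the integrand has one factor that is, up to a constant, the derivative of an inner expression the rest depends on — substitute for that inner expression.


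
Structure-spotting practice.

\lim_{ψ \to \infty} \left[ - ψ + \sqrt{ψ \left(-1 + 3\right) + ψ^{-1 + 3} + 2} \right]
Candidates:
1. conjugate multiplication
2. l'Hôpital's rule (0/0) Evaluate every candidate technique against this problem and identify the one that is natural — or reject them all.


Best approach: conjugate multiplication — neither \sqrt{ψ \left(-1 + 3\right) + ψ^{-1 + 3} + 2} nor ψ converges alone, so rewrite their difference as a conjugate-rationalized quotient first.
- conjugate multiplication: applicable, and directly so.
- l'Hôpital's rule (0/0) — no quotient structure at all: the clash is ∞ minus ∞, which rationalizing converts into a tractable ratio.


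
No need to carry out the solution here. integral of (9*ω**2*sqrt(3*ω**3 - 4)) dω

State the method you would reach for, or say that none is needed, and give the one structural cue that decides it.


Verdict: u-substitution — the only nontrivial dependence routes through 3*ω**3 - 4, whose derivative supplies the leftover factor up to a constant multiple — u = 3*ω**3 - 4 flattens it.


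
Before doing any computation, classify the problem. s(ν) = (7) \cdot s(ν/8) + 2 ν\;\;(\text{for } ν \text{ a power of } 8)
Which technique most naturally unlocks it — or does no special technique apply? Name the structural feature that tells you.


Best approach: the master substitution — the argument contracts 8-fold per step: reindex ν exponentially and solve the linear recurrence in the new index.


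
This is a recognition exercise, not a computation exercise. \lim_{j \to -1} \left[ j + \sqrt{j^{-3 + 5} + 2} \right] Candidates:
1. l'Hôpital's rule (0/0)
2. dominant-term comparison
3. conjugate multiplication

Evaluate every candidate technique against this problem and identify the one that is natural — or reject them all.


Diagnosis: no special technique — no denominator vanishes and nothing blows up at -1: direct substitution is the whole computation.
- l'Hôpital's rule (0/0) — substituting the point gives a finite value outright — there is no indeterminate clash to repair.
- dominant-term comparison — this is not a rational comparison of growth rates at infinity.
- conjugate multiplication — multiplying by a conjugate would not remove any indeterminacy here.


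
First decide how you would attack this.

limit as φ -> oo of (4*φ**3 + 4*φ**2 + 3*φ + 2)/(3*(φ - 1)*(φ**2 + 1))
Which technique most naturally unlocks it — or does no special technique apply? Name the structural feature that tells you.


Verdict: dominant-term comparison — as φ grows, only the highest-degree terms matter — compare leading terms and read the limit off. Differentiating the expression as a single quotient would eventually settle it as well; matching dominant growth settles it immediately.


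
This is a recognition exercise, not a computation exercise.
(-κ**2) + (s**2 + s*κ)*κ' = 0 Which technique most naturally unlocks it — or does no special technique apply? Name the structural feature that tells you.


Method: the homogeneous substitution — the slope's numerator and denominator have matching total degree, so it depends only on κ/s and the ratio substitution collapses it. With the right rearrangement (exchanging the roles of the variables where needed), this also fits a Bernoulli template; the homogeneous substitution reads the structure directly.


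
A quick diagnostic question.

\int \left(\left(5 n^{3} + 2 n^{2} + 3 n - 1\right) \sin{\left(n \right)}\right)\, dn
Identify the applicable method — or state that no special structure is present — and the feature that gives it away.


Diagnosis: integration by parts — the integrand splits as 5 n^{3} + 2 n^{2} + 3 n - 1 times \sin{\left(n \right)} — repeatedly differentiating the polynomial part kills it, which is the parts ladder.


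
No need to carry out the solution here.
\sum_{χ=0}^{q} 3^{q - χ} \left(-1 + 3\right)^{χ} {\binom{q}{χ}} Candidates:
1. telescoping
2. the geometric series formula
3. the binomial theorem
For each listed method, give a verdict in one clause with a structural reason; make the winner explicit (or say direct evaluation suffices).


Method: the binomial theorem — the binomial coefficients weight matched powers of (-1 + 3) and 3, which is exactly the expansion of a binomial power.
- telescoping — the terms as presented offer no neighboring cancellation — a telescoping rewrite may exist, but the displayed structure does not hand one over.
- the geometric series formula: dividing successive terms gives an index-dependent quantity, not a constant.
- the binomial theorem: a fit — the right tool for this form.


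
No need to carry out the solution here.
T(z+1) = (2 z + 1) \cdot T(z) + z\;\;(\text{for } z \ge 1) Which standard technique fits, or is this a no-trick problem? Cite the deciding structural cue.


Technique: a summation factor — the coefficient 2 z + 1 drifts with the index, so no fixed root exists; normalizing by the cumulative product telescopes it.


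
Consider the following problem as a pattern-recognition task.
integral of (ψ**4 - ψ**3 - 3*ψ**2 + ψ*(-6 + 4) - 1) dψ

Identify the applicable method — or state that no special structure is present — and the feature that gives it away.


Verdict: no special technique — scan for structure and find none: constant multiples of powers of ψ, integrate directly.


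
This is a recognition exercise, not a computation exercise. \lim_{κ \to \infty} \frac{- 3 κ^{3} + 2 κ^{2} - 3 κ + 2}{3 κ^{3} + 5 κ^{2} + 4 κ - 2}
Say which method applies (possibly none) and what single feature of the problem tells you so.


Method: dominant-term comparison — at large κ only the top-degree terms survive; compare the leading terms and the limit falls out. Differentiating the expression as a single quotient would eventually settle it as well; matching dominant growth settles it immediately.


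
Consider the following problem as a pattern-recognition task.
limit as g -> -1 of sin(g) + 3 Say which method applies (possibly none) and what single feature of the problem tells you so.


Technique: no special technique — nothing blocks direct substitution at -1: plug in and finish.


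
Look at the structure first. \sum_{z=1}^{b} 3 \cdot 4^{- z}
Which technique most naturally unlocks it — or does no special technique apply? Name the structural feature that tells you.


Method: the geometric series formula — consecutive terms stand in a fixed index-free ratio — the geometric sum formula closes it.


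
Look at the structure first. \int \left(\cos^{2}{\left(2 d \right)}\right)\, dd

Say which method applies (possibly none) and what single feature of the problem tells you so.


Diagnosis: a trigonometric identity — reduce \cos^{2}{\left(2 d \right)} with the power-reduction formula and the integral becomes first-degree trigonometry.


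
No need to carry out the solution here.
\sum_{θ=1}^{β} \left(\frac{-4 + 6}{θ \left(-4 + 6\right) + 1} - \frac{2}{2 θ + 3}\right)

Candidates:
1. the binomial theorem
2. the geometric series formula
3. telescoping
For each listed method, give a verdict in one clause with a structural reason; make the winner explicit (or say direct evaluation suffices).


Technique: telescoping — the piece each term subtracts is \frac{-4 + 6}{θ \left(-4 + 6\right) + 1} advanced by one index, and it reappears with a plus sign leading the following term — the sum collapses to its boundary terms.
- the binomial theorem: the terms do not reassemble into a binomial power.
- the geometric series formula: there is no constant term-to-term ratio.
- telescoping: yes, a natural case for it.


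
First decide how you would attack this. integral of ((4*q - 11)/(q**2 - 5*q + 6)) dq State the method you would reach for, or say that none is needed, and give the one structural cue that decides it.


Best approach: partial fractions — q**2 - 5*q + 6 splits into linear pieces, so the quotient is a sum of simple fractions — decompose before integrating.


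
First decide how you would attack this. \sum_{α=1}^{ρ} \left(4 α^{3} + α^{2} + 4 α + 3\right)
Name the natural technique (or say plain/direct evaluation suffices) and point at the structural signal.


Method: no special technique — this is bookkeeping, not technique: standard formulas for sums of constant-multiple powers of α apply termwise.


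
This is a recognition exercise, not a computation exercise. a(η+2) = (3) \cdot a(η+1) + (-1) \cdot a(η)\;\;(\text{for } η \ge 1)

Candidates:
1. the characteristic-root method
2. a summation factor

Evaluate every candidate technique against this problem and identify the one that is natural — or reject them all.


Verdict: the characteristic-root method — fixed numeric weights on consecutive terms and no forcing term added: the root method in its home territory.
- the characteristic-root method — yes, a natural case for it.
- a summation factor — the recurrence reaches back more than one step, outside the first-order family a summation factor normalizes.


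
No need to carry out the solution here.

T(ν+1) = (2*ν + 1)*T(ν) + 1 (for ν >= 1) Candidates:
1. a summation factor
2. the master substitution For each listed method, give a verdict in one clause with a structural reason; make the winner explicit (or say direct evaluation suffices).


Diagnosis: a summation factor — with the index-dependent coefficient 2*ν + 1, dividing by the cumulative product turns the left side into a pure difference.
- a summation factor: yes — fits the structure here.
- the master substitution — this is shift-type recursion, outside the divide-and-conquer template.


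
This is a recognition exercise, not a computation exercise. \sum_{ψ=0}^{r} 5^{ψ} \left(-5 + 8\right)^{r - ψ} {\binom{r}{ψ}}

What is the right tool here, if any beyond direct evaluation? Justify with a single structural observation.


Method: the binomial theorem — the summand is term ψ of a binomial expansion in 5 and (-5 + 8); the whole sum is a single power.


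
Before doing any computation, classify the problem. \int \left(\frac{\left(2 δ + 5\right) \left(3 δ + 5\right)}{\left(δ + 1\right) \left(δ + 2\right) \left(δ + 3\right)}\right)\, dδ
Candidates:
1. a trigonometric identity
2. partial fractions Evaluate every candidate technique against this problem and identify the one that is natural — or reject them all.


Method: partial fractions — the bottom factors while the top stays lower-degree — split into simple fractions and integrate piece by piece.
- a trigonometric identity: with no trigonometric functions present, identity rewriting has no target.
- partial fractions: applies; the problem has the shape this method handles.


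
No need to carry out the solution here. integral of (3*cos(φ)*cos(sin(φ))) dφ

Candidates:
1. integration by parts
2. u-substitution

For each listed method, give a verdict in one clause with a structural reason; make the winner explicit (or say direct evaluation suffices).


Method: u-substitution — read it as f(sin(φ)) times a constant multiple of d(sin(φ)): one substitution, u = sin(φ), finishes it.
- integration by parts: the nonconstant-polynomial-times-standard-kernel pattern (an exp, sine, cosine, or logarithm partner) is absent.
- u-substitution — yes, a natural case for it.


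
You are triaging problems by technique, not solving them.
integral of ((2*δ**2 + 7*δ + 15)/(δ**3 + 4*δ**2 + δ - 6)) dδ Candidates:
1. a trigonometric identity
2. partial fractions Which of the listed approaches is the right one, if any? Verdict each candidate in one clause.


Best approach: partial fractions — the bottom factors while the top stays lower-degree — split into simple fractions and integrate piece by piece.
- a trigonometric identity: there is no trigonometric structure at all — the integrand carries no sine or cosine to rewrite.
- partial fractions — applies; the problem has the shape this method handles.


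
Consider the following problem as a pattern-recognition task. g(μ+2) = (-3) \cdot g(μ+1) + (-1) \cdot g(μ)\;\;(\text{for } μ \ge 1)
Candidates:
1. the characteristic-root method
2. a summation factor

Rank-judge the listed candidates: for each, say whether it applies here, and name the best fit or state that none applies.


Method: the characteristic-root method — every coefficient is a fixed number and the forcing is zero — substitute r^μ and read off the root equation.
- the characteristic-root method: applies; the problem has the shape this method handles.
- a summation factor: the recurrence reaches back more than one step, outside the first-order family a summation factor normalizes.


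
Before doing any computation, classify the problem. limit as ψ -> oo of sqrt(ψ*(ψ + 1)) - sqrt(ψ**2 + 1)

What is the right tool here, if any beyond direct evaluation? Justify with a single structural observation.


Method: conjugate multiplication — sqrt(ψ*(ψ + 1)) and sqrt(ψ**2 + 1) both blow up, but their difference is tame once the conjugate rationalizes it.


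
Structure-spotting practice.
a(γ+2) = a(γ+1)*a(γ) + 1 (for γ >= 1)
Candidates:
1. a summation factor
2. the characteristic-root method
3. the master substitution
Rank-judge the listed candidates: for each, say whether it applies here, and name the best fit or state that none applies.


Verdict: no special technique — once the recursion is nonlinear, characteristic roots, master substitutions, and summation factors are all off the table.
- a summation factor: the recursion is nonlinear — outside the first-order linear family a summation factor addresses.
- the characteristic-root method: the recursion is nonlinear in the sequence values, so no linear-modes ansatz applies.
- the master substitution — with no divided-index recursive call, reindexing by powers of a base buys nothing.


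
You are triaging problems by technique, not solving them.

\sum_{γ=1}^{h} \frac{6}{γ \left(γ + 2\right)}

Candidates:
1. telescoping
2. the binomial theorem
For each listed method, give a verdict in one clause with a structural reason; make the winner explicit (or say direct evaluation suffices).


Best approach: telescoping — integer-spaced poles in \frac{6}{γ \left(γ + 2\right)} are the telescoping signature in disguise.
- telescoping — applicable, and directly so.
- the binomial theorem — the summand does not match any term pattern of an expanded binomial power.


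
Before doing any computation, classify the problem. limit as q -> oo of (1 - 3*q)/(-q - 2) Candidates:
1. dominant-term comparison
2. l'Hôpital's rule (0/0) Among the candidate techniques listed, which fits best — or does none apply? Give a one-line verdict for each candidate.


Verdict: dominant-term comparison — growth-rate triage: the leading powers of q decide the limit, everything else is noise.
- dominant-term comparison: a fit — the right tool for this form.
- l'Hôpital's rule (0/0) — viewed as a single quotient this runs to ∞/∞, not the 0/0 clash this candidate addresses; an at-infinity variant of the rule would resolve it, but comparing leading growth reads the answer without differentiating.


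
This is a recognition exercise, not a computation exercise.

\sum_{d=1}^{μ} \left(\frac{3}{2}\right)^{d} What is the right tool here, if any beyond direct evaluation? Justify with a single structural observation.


Verdict: the geometric series formula — term-over-term division gives \frac{3}{2} every time — index-free ratio, geometric sum formula applies.


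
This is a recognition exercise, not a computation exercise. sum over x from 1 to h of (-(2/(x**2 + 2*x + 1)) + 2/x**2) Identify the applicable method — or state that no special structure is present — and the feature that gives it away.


Technique: telescoping — the piece each term subtracts is 2/x**2 advanced by one index, and it reappears with a plus sign leading the following term — the sum collapses to its boundary terms.


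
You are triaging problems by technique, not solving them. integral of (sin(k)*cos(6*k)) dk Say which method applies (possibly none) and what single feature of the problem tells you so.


Best approach: a trigonometric identity — the product sin(k)*cos(6*k) converts to a sum of single-frequency sinusoids via the product-to-sum identity.


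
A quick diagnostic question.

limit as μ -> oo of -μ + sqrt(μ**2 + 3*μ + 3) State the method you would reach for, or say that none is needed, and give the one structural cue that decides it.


Best approach: conjugate multiplication — infinity minus infinity with a radical in play — multiply by the conjugate so the divergences of sqrt(μ**2 + 3*μ + 3) and μ annihilate.


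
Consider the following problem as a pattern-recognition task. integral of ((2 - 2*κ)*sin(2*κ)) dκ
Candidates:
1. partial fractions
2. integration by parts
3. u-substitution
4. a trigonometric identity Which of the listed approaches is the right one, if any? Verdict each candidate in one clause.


Diagnosis: integration by parts — differentiate 2 - 2*κ, integrate sin(2*κ): each pass lowers the polynomial degree, so parts terminates.
- partial fractions: there is no rational-function structure to decompose.
- integration by parts: a fit — the right tool for this form.
- u-substitution — no subexpression of the integrand pairs with its own derivative as a factor — individual terms may offer their own substitutions, but any change of variable covering the whole integral would have to be constructed from outside the expression.
- a trigonometric identity: there is no trigonometric structure whose rewriting would simplify the integrand.


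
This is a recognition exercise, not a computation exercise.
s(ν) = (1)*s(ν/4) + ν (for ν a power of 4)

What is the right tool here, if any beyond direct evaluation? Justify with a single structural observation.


Technique: the master substitution — the call at ν/4 makes this multiplicative recursion; the master-style substitution converts it to additive.


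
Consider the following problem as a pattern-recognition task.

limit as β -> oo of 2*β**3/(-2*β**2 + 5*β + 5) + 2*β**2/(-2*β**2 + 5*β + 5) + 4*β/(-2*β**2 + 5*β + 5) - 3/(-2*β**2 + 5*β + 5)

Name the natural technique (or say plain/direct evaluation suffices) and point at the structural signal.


Technique: dominant-term comparison — divide by the highest power of β present: lower-order terms vanish and the dominant ratio remains. Viewed as a single quotient this is an ∞/∞ form — an at-infinity application of l'Hôpital's rule would also resolve it; comparing leading growth reads the answer without differentiating.


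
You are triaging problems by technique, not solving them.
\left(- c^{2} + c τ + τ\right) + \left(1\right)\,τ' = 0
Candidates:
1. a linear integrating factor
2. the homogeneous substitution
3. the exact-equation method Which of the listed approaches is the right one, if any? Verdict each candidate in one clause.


Method: a linear integrating factor — the unknown enters only to the first power against a nonzero forcing term — the integrating-factor template applies directly.
- a linear integrating factor — applicable, and directly so.
- the homogeneous substitution — the ratio of the variables does not determine the slope.
- the exact-equation method: the cross partial derivatives disagree, so no single potential exists.


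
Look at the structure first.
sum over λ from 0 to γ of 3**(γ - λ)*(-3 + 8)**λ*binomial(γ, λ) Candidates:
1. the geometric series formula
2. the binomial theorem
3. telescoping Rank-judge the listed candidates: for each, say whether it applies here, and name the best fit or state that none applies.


Diagnosis: the binomial theorem — the binomial coefficients weight matched powers of (-3 + 8) and 3, which is exactly the expansion of a binomial power.
- the geometric series formula: the ratio of consecutive terms depends on the index.
- the binomial theorem — applies; the problem has the shape this method handles.
- telescoping: neither a shifted-difference shape nor integer-spaced poles are present.


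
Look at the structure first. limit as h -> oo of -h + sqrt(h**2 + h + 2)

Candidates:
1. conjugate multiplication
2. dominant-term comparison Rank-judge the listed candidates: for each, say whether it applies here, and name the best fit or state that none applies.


Method: conjugate multiplication — divergence minus divergence hides a finite answer — expose it by pairing sqrt(h**2 + h + 2) - h with its conjugate.
- conjugate multiplication: applies; the problem has the shape this method handles.
- dominant-term comparison — this limit is not decided by comparing polynomial growth at infinity.


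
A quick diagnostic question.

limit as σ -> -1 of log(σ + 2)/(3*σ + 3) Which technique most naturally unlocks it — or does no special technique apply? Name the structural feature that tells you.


Best approach: l'Hôpital's rule (0/0) — the 0/0 form at -1 is the signature situation for l'Hôpital's rule. A first-order expansion at the point is an equally standard path; the rule packages it.


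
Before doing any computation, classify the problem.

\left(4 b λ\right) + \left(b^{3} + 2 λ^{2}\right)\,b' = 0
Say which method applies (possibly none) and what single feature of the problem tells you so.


Technique: the exact-equation method — check exactness first: here it holds (4 b λ, b^{3} + 2 λ^{2} have matching cross partials), so no integrating factor is needed.


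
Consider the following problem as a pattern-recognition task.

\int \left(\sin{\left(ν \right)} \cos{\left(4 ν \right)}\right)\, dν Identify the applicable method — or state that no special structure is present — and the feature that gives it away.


Best approach: a trigonometric identity — cross-frequency products like \sin{\left(ν \right)} \cos{\left(4 ν \right)} are the textbook product-to-sum case — the identity converts them to directly integrable sinusoids.


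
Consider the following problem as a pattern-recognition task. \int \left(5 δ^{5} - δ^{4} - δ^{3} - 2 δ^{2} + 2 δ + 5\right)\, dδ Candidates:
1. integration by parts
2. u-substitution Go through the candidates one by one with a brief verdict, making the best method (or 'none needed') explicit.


Technique: no special technique — scan for structure and find none: constant multiples of powers of δ, integrate directly.
- integration by parts — parts would only shuffle a directly integrable integrand.
- u-substitution: any workable substitution here is cosmetic — the integrand is already in directly integrable form.


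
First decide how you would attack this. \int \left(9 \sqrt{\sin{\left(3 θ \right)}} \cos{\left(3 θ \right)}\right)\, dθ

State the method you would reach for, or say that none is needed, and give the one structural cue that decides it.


Verdict: u-substitution — viewed as a product, the integrand is a composition evaluated at \sin{\left(3 θ \right)} times (a constant multiple of) that inner expression's derivative, so u = \sin{\left(3 θ \right)} makes it elementary.


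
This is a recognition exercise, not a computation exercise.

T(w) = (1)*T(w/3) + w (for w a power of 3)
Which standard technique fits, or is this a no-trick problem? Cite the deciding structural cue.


Best approach: the master substitution — the call at w/3 makes this multiplicative recursion; the master-style substitution converts it to additive.


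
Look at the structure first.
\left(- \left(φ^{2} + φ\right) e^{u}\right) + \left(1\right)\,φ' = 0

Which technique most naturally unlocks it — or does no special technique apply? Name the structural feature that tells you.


Technique: separation of variables — one side of the product carries the independent variable, the other the unknown — the textbook separation shape. A Bernoulli substitution applies to this equation as given; separation takes the same equation in its displayed form.


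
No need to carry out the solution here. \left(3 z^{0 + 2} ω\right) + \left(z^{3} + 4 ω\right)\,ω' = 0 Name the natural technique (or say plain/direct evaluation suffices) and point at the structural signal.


Verdict: the exact-equation method — because the two cross partials coincide, the form is conservative as written — recover its potential in (z, ω).


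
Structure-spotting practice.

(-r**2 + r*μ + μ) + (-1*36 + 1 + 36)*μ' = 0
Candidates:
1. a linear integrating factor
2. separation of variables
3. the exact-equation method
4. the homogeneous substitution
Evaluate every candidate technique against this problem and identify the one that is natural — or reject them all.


Verdict: a linear integrating factor — the unknown enters only to the first power against a nonzero forcing term — the integrating-factor template applies directly.
- a linear integrating factor: yes — fits the structure here.
- separation of variables — no division isolates the independent variable from the unknown.
- the exact-equation method: the mixed partial derivatives differ, so the left side is not a total differential.
- the homogeneous substitution: solved for the derivative, the right side changes under joint scaling of the two variables.


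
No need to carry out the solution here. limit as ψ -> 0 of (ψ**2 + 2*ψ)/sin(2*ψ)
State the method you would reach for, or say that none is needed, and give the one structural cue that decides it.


Best approach: l'Hôpital's rule (0/0) — numerator and denominator both vanish at 0 — a genuine 0/0 form, which is exactly when l'Hôpital applies. Known elementary limits would finish this too — the rule just bypasses the case analysis.


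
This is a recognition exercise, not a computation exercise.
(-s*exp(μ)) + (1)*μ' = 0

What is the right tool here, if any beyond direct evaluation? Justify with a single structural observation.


Method: separation of variables — all dependence on the two variables factors apart, the defining separable shape.


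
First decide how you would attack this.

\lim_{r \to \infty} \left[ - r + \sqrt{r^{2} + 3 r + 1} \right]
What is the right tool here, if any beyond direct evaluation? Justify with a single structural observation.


Verdict: conjugate multiplication — neither \sqrt{r^{2} + 3 r + 1} nor r converges alone, so rewrite their difference as a conjugate-rationalized quotient first.


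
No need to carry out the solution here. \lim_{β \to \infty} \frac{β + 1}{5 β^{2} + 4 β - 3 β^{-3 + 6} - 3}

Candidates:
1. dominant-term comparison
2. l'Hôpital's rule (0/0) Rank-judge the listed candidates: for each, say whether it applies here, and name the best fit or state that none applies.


Technique: dominant-term comparison — divide through by the highest power of β; every lower-order term dies and the dominant terms decide the limit.
- dominant-term comparison — yes — fits the structure here.
- l'Hôpital's rule (0/0): viewed as a single quotient this runs to ∞/∞, not the 0/0 clash this candidate addresses; an at-infinity variant of the rule would resolve it, but comparing leading growth reads the answer without differentiating.


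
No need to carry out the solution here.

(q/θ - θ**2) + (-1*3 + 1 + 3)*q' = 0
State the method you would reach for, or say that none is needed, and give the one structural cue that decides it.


Verdict: a linear integrating factor — the unknown enters only to the first power against a nonzero forcing term — the integrating-factor template applies directly.


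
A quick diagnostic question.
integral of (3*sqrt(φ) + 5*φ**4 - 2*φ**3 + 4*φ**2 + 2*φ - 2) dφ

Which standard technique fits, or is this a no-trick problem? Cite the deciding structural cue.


Method: no special technique — scan for structure and find none: constant multiples of powers of φ, integrate directly.


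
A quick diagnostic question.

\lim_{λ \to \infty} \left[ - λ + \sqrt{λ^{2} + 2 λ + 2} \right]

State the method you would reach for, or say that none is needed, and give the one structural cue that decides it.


Best approach: conjugate multiplication — two divergent pieces with a minus sign between them and a radical in the mix: rationalize \sqrt{λ^{2} + 2 λ + 2} - λ before any limit law applies.


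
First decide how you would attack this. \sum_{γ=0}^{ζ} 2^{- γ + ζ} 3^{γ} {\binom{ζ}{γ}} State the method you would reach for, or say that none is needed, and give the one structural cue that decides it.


Method: the binomial theorem — the summand is term γ of a binomial expansion in 3 and 2; the whole sum is a single power.
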